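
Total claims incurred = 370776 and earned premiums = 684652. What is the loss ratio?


Loss ratio = claims / premiums
= 370776 / 684652
= 0.5416


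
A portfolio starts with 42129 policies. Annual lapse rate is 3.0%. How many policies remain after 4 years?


remaining = initial * (1 - lapse)^years
= 42129 * (1 - 0.03)^4
= 42129 * 0.885293
= 37296.5008


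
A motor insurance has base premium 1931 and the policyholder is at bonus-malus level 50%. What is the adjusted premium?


adjusted = base * BM_level / 100
= 1931 * 50 / 100
= 1931 * 0.5
= 965.5


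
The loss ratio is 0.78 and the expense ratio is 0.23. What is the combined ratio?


Combined ratio = loss ratio + expense ratio
= 0.78 + 0.23
= 1.01


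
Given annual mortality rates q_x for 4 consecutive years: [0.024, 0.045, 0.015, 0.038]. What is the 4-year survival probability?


p_k = 1 - q_k for each year
Survival = product of (1 - q_k)
= 0.976 * 0.955 * 0.985 * 0.962
= 0.8832


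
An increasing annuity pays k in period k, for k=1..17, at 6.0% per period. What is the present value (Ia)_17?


(Ia)_n = sum_{k=1}^{n} k * v^k, v = 1/(1+i)
v = 0.943396
Sum computed term by term:
(Ia)_17 = 79.8783


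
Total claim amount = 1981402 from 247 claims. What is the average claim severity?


severity = total / number
= 1981402 / 247
= 8021.8704


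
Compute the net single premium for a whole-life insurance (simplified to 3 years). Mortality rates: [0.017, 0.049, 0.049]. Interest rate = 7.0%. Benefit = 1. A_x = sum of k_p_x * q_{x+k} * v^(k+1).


v = 0.934579
Year 0: k_p_x=1.0, q=0.017, term=0.015888
Year 1: k_p_x=0.983, q=0.049, term=0.042071
Year 2: k_p_x=0.934833, q=0.049, term=0.037392
A_x = 0.0954


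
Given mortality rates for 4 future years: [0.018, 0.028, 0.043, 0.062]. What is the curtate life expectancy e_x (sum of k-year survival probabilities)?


e_x = sum_{k=1}^{n} k_p_x
k_p_x values:
  1_p_x = 0.982
  2_p_x = 0.954504
  3_p_x = 0.91346
  4_p_x = 0.856826
e_x = 3.7068


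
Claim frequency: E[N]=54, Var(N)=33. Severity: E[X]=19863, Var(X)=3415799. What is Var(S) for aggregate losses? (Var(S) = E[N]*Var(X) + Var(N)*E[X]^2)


Var(S) = E[N]*Var(X) + Var(N)*E[X]^2
= 54*3415799 + 33*19863^2
= 184453146 + 13019779377
= 1.3204e+10


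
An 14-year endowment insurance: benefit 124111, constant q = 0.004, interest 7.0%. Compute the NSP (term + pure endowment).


Term component = 4248.922
Pure endowment = 14_p_x * v^14 * benefit = 0.945433 * 0.387817 * 124111 = 45505.9437
NSP = 49754.8657


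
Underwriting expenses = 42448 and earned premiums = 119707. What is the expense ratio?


Expense ratio = expenses / premiums
= 42448 / 119707
= 0.3546


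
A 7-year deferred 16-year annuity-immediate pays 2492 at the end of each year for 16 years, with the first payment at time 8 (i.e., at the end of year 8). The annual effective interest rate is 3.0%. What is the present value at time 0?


PV at time 7 of the 16-year annuity-immediate:
a_n = 2492 * (1-(1+0.03)^(-16))/0.03 = 31302.2662
Discount back 7 years to time 0:
PV = 31302.2662 * (1+0.03)^(-7)
= 31302.2662 * 0.813092
= 25451.607


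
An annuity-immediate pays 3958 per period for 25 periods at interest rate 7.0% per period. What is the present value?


PV = PMT * (1 - (1+i)^(-n)) / i
= 3958 * (1 - (1+0.07)^(-25)) / 0.07
= 3958 * (1 - 0.184249) / 0.07
= 3958 * 11.653583
= 46124.8822


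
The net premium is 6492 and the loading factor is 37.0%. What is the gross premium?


Gross = net * (1 + loading)
= 6492 * (1 + 0.37)
= 6492 * 1.37
= 8894.04


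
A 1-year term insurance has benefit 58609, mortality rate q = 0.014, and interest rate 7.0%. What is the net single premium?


NSP = benefit * q * v
v = 1/(1+i) = 0.934579
NSP = 58609 * 0.014 * 0.934579
= 766.8467


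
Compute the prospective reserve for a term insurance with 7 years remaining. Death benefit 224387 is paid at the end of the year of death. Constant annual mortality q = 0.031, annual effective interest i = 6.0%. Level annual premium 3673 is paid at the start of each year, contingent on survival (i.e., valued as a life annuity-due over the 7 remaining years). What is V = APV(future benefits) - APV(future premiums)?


v = 1/(1+i) = 0.943396
APV(future benefits) per unit = sum_{k=0}^{6} k_p_x * q * v^(k+1) = 0.158921
APV(future benefits) = 224387 * 0.158921 = 35659.8885
Life annuity-due factor ä_{x:7} = sum_{k=0}^{6} k_p_x * v^k = 5.434085
APV(future premiums) = 3673 * 5.434085 = 19959.3957
V = 35659.8885 - 19959.3957
= 15700.4928


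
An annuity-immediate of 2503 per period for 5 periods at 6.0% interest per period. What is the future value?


FV = PMT * ((1+i)^n - 1) / i
= 2503 * ((1.06)^5 - 1) / 0.06
= 2503 * (1.338226 - 1) / 0.06
= 14109.6437


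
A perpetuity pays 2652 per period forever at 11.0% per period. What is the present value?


PV = PMT / i
= 2652 / 0.11
= 24109.0909


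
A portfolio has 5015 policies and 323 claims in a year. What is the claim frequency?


frequency = claims / policies
= 323 / 5015
= 0.0644


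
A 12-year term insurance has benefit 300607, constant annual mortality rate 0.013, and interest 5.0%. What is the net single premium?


NSP = benefit * sum_{k=0}^{n-1} k_p_x * q * v^(k+1)
With constant q=0.013, v=0.952381
Sum = 0.108143
NSP = 300607 * 0.108143
= 32508.6712


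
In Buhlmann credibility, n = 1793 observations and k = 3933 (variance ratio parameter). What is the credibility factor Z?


Z = n / (n + k)
= 1793 / (1793 + 3933)
= 1793 / 5726
= 0.3131


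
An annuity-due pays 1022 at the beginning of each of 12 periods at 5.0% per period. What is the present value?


PV_due = PMT * (1-(1+i)^(-n))/i * (1+i)
PV_immediate = 9058.2432
PV_due = 9058.2432 * 1.05
= 9511.1553


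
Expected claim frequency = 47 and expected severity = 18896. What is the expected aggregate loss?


E[S] = E[N] * E[X]
= 47 * 18896
= 888112


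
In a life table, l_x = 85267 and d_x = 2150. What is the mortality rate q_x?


q_x = d_x / l_x
= 2150 / 85267
= 0.0252


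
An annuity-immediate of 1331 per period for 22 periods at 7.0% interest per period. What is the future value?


FV = PMT * ((1+i)^n - 1) / i
= 1331 * ((1.07)^22 - 1) / 0.07
= 1331 * (4.430402 - 1) / 0.07
= 65226.6388


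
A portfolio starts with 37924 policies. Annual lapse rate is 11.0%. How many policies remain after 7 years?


remaining = initial * (1 - lapse)^years
= 37924 * (1 - 0.11)^7
= 37924 * 0.442313
= 16774.2914


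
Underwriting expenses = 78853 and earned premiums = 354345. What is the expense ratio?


Expense ratio = expenses / premiums
= 78853 / 354345
= 0.2225


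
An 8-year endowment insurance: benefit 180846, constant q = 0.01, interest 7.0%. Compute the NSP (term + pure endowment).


Term component = 10465.4266
Pure endowment = 8_p_x * v^8 * benefit = 0.922745 * 0.582009 * 180846 = 97122.5872
NSP = 107588.0138


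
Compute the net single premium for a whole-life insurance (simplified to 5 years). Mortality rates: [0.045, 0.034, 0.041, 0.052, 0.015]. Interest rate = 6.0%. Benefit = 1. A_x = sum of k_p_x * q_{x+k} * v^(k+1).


v = 0.943396
Year 0: k_p_x=1.0, q=0.045, term=0.042453
Year 1: k_p_x=0.955, q=0.034, term=0.028898
Year 2: k_p_x=0.92253, q=0.041, term=0.031758
Year 3: k_p_x=0.884706, q=0.052, term=0.03644
Year 4: k_p_x=0.838702, q=0.015, term=0.009401
A_x = 0.1489


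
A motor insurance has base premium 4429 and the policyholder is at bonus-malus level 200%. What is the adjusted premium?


adjusted = base * BM_level / 100
= 4429 * 200 / 100
= 4429 * 2.0
= 8858.0


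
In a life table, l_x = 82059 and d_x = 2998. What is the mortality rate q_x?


q_x = d_x / l_x
= 2998 / 82059
= 0.0365


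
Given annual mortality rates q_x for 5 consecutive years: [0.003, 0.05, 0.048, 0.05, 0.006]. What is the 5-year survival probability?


p_k = 1 - q_k for each year
Survival = product of (1 - q_k)
= 0.997 * 0.95 * 0.952 * 0.95 * 0.994
= 0.8515


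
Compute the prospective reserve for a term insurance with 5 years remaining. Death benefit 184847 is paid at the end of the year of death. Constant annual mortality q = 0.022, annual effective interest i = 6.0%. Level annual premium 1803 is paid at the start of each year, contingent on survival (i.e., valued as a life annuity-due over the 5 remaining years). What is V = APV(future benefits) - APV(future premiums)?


v = 1/(1+i) = 0.943396
APV(future benefits) per unit = sum_{k=0}^{4} k_p_x * q * v^(k+1) = 0.088913
APV(future benefits) = 184847 * 0.088913 = 16435.2613
Life annuity-due factor ä_{x:5} = sum_{k=0}^{4} k_p_x * v^k = 4.28398
APV(future premiums) = 1803 * 4.28398 = 7724.0152
V = 16435.2613 - 7724.0152
= 8711.2461


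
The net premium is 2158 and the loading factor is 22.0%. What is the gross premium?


Gross = net * (1 + loading)
= 2158 * (1 + 0.22)
= 2158 * 1.22
= 2632.76


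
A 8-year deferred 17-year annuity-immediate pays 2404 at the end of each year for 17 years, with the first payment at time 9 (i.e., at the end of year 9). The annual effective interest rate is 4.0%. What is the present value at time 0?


PV at time 8 of the 17-year annuity-immediate:
a_n = 2404 * (1-(1+0.04)^(-17))/0.04 = 29246.2679
Discount back 8 years to time 0:
PV = 29246.2679 * (1+0.04)^(-8)
= 29246.2679 * 0.73069
= 21369.9615


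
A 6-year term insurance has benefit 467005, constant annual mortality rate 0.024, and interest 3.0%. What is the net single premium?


NSP = benefit * sum_{k=0}^{n-1} k_p_x * q * v^(k+1)
With constant q=0.024, v=0.970874
Sum = 0.122713
NSP = 467005 * 0.122713
= 57307.7469


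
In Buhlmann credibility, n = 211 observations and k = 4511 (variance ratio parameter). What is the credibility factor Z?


Z = n / (n + k)
= 211 / (211 + 4511)
= 211 / 4722
= 0.0447


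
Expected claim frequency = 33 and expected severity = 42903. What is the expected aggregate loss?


E[S] = E[N] * E[X]
= 33 * 42903
= 1.4158e+06


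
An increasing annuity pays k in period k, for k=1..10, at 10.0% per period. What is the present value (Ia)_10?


(Ia)_n = sum_{k=1}^{n} k * v^k, v = 1/(1+i)
v = 0.909091
Sum computed term by term:
(Ia)_10 = 29.0359


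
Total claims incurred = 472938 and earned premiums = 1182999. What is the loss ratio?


Loss ratio = claims / premiums
= 472938 / 1182999
= 0.3998


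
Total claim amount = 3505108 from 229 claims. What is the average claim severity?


severity = total / number
= 3505108 / 229
= 15306.1485


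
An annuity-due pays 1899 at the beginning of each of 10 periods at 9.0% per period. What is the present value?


PV_due = PMT * (1-(1+i)^(-n))/i * (1+i)
PV_immediate = 12187.132
PV_due = 12187.132 * 1.09
= 13283.9739


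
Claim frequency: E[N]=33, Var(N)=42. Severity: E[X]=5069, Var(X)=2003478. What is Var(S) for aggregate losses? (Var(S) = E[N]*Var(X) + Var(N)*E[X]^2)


Var(S) = E[N]*Var(X) + Var(N)*E[X]^2
= 33*2003478 + 42*5069^2
= 66114774 + 1079179962
= 1.1453e+09


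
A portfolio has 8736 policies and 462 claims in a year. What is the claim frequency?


frequency = claims / policies
= 462 / 8736
= 0.0529


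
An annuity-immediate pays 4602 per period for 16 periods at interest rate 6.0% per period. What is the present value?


PV = PMT * (1 - (1+i)^(-n)) / i
= 4602 * (1 - (1+0.06)^(-16)) / 0.06
= 4602 * (1 - 0.393646) / 0.06
= 4602 * 10.105895
= 46507.33


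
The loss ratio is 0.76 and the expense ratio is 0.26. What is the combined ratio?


Combined ratio = loss ratio + expense ratio
= 0.76 + 0.26
= 1.02


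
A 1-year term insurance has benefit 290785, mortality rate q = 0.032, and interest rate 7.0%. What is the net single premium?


NSP = benefit * q * v
v = 1/(1+i) = 0.934579
NSP = 290785 * 0.032 * 0.934579
= 8696.3738


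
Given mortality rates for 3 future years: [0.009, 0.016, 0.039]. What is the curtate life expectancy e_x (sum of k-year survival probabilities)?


e_x = sum_{k=1}^{n} k_p_x
k_p_x values:
  1_p_x = 0.991
  2_p_x = 0.975144
  3_p_x = 0.937113
e_x = 2.9033


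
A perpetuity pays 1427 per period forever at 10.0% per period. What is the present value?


PV = PMT / i
= 1427 / 0.1
= 14270.0


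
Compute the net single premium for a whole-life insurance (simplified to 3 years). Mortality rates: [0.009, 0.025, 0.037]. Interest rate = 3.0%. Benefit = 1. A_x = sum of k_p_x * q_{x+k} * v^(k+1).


v = 0.970874
Year 0: k_p_x=1.0, q=0.009, term=0.008738
Year 1: k_p_x=0.991, q=0.025, term=0.023353
Year 2: k_p_x=0.966225, q=0.037, term=0.032717
A_x = 0.0648


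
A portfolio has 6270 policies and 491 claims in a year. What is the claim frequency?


frequency = claims / policies
= 491 / 6270
= 0.0783


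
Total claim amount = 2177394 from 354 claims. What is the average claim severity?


severity = total / number
= 2177394 / 354
= 6150.8305


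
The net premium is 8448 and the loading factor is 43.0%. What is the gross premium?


Gross = net * (1 + loading)
= 8448 * (1 + 0.43)
= 8448 * 1.43
= 12080.64


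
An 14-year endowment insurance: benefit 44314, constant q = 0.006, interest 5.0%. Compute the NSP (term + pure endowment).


Term component = 2543.6658
Pure endowment = 14_p_x * v^14 * benefit = 0.919199 * 0.505068 * 44314 = 20573.1195
NSP = 23116.7852


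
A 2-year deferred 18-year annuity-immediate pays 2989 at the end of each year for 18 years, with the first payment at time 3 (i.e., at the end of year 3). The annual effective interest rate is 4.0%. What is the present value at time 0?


PV at time 2 of the 18-year annuity-immediate:
a_n = 2989 * (1-(1+0.04)^(-18))/0.04 = 37838.6387
Discount back 2 years to time 0:
PV = 37838.6387 * (1+0.04)^(-2)
= 37838.6387 * 0.924556
= 34983.9485


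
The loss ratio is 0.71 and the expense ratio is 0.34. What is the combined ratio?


Combined ratio = loss ratio + expense ratio
= 0.71 + 0.34
= 1.05


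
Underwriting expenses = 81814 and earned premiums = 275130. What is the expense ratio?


Expense ratio = expenses / premiums
= 81814 / 275130
= 0.2974


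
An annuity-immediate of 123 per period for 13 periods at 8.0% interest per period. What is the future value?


FV = PMT * ((1+i)^n - 1) / i
= 123 * ((1.08)^13 - 1) / 0.08
= 123 * (2.719624 - 1) / 0.08
= 2643.9215


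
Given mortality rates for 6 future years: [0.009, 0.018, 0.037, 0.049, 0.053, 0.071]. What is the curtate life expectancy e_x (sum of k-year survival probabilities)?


e_x = sum_{k=1}^{n} k_p_x
k_p_x values:
  1_p_x = 0.991
  2_p_x = 0.973162
  3_p_x = 0.937155
  4_p_x = 0.891234
  5_p_x = 0.843999
  6_p_x = 0.784075
e_x = 5.4206


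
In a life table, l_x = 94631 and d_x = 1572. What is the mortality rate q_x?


q_x = d_x / l_x
= 1572 / 94631
= 0.0166


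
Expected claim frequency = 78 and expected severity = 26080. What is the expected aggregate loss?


E[S] = E[N] * E[X]
= 78 * 26080
= 2.0342e+06


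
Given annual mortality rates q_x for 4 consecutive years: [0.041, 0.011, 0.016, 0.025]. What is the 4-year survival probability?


p_k = 1 - q_k for each year
Survival = product of (1 - q_k)
= 0.959 * 0.989 * 0.984 * 0.975
= 0.9099


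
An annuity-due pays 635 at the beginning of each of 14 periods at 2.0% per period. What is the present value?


PV_due = PMT * (1-(1+i)^(-n))/i * (1+i)
PV_immediate = 7687.468
PV_due = 7687.468 * 1.02
= 7841.2173


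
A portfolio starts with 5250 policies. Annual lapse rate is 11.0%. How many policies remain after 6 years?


remaining = initial * (1 - lapse)^years
= 5250 * (1 - 0.11)^6
= 5250 * 0.496981
= 2609.1518


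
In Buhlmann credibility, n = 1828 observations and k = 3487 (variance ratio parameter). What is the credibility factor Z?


Z = n / (n + k)
= 1828 / (1828 + 3487)
= 1828 / 5315
= 0.3439


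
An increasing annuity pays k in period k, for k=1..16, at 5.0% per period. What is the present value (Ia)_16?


(Ia)_n = sum_{k=1}^{n} k * v^k, v = 1/(1+i)
v = 0.952381
Sum computed term by term:
(Ia)_16 = 80.9975


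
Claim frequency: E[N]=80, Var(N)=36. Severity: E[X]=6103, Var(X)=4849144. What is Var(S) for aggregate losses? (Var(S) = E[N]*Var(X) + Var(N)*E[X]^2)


Var(S) = E[N]*Var(X) + Var(N)*E[X]^2
= 80*4849144 + 36*6103^2
= 387931520 + 1340877924
= 1.7288e+09


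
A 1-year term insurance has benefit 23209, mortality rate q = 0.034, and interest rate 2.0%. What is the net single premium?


NSP = benefit * q * v
v = 1/(1+i) = 0.980392
NSP = 23209 * 0.034 * 0.980392
= 773.6333


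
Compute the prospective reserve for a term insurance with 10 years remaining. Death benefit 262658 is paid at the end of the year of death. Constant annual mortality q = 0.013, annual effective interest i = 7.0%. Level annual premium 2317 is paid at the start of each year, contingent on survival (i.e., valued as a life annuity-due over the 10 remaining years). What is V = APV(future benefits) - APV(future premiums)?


v = 1/(1+i) = 0.934579
APV(future benefits) per unit = sum_{k=0}^{9} k_p_x * q * v^(k+1) = 0.086771
APV(future benefits) = 262658 * 0.086771 = 22791.1663
Life annuity-due factor ä_{x:10} = sum_{k=0}^{9} k_p_x * v^k = 7.141942
APV(future premiums) = 2317 * 7.141942 = 16547.8805
V = 22791.1663 - 16547.8805
= 6243.2858


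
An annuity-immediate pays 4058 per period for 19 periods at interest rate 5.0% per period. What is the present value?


PV = PMT * (1 - (1+i)^(-n)) / i
= 4058 * (1 - (1+0.05)^(-19)) / 0.05
= 4058 * (1 - 0.395734) / 0.05
= 4058 * 12.085321
= 49042.232


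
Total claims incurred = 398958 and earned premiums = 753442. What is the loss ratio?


Loss ratio = claims / premiums
= 398958 / 753442
= 0.5295


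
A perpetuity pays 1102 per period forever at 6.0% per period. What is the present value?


PV = PMT / i
= 1102 / 0.06
= 18366.6667


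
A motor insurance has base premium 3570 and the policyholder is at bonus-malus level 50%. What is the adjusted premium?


adjusted = base * BM_level / 100
= 3570 * 50 / 100
= 3570 * 0.5
= 1785.0


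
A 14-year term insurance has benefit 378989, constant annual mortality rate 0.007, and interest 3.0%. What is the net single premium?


NSP = benefit * sum_{k=0}^{n-1} k_p_x * q * v^(k+1)
With constant q=0.007, v=0.970874
Sum = 0.075828
NSP = 378989 * 0.075828
= 28737.9526


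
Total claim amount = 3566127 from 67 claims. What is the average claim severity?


severity = total / number
= 3566127 / 67
= 53225.7761


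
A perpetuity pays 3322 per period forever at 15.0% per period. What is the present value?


PV = PMT / i
= 3322 / 0.15
= 22146.6667


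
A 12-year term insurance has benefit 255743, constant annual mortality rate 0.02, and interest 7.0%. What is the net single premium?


NSP = benefit * sum_{k=0}^{n-1} k_p_x * q * v^(k+1)
With constant q=0.02, v=0.934579
Sum = 0.144795
NSP = 255743 * 0.144795
= 37030.2446


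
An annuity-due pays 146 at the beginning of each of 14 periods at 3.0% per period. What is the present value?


PV_due = PMT * (1-(1+i)^(-n))/i * (1+i)
PV_immediate = 1649.2267
PV_due = 1649.2267 * 1.03
= 1698.7035


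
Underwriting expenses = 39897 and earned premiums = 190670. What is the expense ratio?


Expense ratio = expenses / premiums
= 39897 / 190670
= 0.2092


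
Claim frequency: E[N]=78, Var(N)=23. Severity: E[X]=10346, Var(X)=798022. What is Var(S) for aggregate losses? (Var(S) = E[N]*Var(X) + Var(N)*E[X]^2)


Var(S) = E[N]*Var(X) + Var(N)*E[X]^2
= 78*798022 + 23*10346^2
= 62245716 + 2461913468
= 2.5242e+09


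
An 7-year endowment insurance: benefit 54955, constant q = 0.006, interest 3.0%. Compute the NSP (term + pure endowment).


Term component = 2019.136
Pure endowment = 7_p_x * v^7 * benefit = 0.958748 * 0.813092 * 54955 = 42840.1843
NSP = 44859.3202


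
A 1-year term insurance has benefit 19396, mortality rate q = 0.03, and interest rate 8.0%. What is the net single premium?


NSP = benefit * q * v
v = 1/(1+i) = 0.925926
NSP = 19396 * 0.03 * 0.925926
= 538.7778


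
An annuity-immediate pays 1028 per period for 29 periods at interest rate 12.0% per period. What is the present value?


PV = PMT * (1 - (1+i)^(-n)) / i
= 1028 * (1 - (1+0.12)^(-29)) / 0.12
= 1028 * (1 - 0.037383) / 0.12
= 1028 * 8.021806
= 8246.4166


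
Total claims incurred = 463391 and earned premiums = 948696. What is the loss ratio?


Loss ratio = claims / premiums
= 463391 / 948696
= 0.4885


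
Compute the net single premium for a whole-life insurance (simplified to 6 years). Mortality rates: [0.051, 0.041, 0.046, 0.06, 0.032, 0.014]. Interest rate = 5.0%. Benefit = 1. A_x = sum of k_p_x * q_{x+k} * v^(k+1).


v = 0.952381
Year 0: k_p_x=1.0, q=0.051, term=0.048571
Year 1: k_p_x=0.949, q=0.041, term=0.035292
Year 2: k_p_x=0.910091, q=0.046, term=0.036164
Year 3: k_p_x=0.868227, q=0.06, term=0.042858
Year 4: k_p_x=0.816133, q=0.032, term=0.020463
Year 5: k_p_x=0.790017, q=0.014, term=0.008253
A_x = 0.1916


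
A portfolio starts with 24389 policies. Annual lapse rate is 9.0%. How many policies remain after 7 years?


remaining = initial * (1 - lapse)^years
= 24389 * (1 - 0.09)^7
= 24389 * 0.516761
= 12603.2845


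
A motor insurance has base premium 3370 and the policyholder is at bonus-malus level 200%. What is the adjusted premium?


adjusted = base * BM_level / 100
= 3370 * 200 / 100
= 3370 * 2.0
= 6740.0


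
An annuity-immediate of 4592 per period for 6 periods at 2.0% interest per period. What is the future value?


FV = PMT * ((1+i)^n - 1) / i
= 4592 * ((1.02)^6 - 1) / 0.02
= 4592 * (1.126162 - 1) / 0.02
= 28966.8915


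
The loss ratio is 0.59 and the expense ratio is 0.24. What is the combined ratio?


Combined ratio = loss ratio + expense ratio
= 0.59 + 0.24
= 0.83


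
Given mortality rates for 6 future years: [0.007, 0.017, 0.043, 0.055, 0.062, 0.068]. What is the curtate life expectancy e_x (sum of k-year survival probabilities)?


e_x = sum_{k=1}^{n} k_p_x
k_p_x values:
  1_p_x = 0.993
  2_p_x = 0.976119
  3_p_x = 0.934146
  4_p_x = 0.882768
  5_p_x = 0.828036
  6_p_x = 0.77173
e_x = 5.3858


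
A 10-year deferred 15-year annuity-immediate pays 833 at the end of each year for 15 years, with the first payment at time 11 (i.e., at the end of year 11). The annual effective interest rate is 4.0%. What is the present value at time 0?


PV at time 10 of the 15-year annuity-immediate:
a_n = 833 * (1-(1+0.04)^(-15))/0.04 = 9261.6167
Discount back 10 years to time 0:
PV = 9261.6167 * (1+0.04)^(-10)
= 9261.6167 * 0.675564
= 6256.8164


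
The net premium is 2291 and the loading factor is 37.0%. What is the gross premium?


Gross = net * (1 + loading)
= 2291 * (1 + 0.37)
= 2291 * 1.37
= 3138.67


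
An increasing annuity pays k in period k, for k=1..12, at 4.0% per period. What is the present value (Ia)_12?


(Ia)_n = sum_{k=1}^{n} k * v^k, v = 1/(1+i)
v = 0.961538
Sum computed term by term:
(Ia)_12 = 56.6328


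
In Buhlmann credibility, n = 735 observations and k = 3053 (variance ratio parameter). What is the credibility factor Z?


Z = n / (n + k)
= 735 / (735 + 3053)
= 735 / 3788
= 0.194


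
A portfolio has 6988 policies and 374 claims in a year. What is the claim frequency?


frequency = claims / policies
= 374 / 6988
= 0.0535


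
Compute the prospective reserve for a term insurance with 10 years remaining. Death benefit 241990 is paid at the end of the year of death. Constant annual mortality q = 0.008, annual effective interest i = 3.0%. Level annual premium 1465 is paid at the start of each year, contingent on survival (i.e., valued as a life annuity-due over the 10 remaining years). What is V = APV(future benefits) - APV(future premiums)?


v = 1/(1+i) = 0.970874
APV(future benefits) per unit = sum_{k=0}^{9} k_p_x * q * v^(k+1) = 0.065965
APV(future benefits) = 241990 * 0.065965 = 15962.9692
Life annuity-due factor ä_{x:10} = sum_{k=0}^{9} k_p_x * v^k = 8.493046
APV(future premiums) = 1465 * 8.493046 = 12442.3129
V = 15962.9692 - 12442.3129
= 3520.6563


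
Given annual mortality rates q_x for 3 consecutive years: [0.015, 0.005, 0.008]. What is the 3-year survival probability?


p_k = 1 - q_k for each year
Survival = product of (1 - q_k)
= 0.985 * 0.995 * 0.992
= 0.9722


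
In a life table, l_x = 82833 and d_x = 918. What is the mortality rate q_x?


q_x = d_x / l_x
= 918 / 82833
= 0.0111


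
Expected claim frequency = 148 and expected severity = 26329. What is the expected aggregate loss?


E[S] = E[N] * E[X]
= 148 * 26329
= 3.8967e+06


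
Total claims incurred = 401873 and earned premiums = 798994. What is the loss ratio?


Loss ratio = claims / premiums
= 401873 / 798994
= 0.503


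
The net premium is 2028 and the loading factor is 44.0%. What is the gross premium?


Gross = net * (1 + loading)
= 2028 * (1 + 0.44)
= 2028 * 1.44
= 2920.32


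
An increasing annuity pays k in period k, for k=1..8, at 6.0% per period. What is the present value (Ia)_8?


(Ia)_n = sum_{k=1}^{n} k * v^k, v = 1/(1+i)
v = 0.943396
Sum computed term by term:
(Ia)_8 = 26.0514


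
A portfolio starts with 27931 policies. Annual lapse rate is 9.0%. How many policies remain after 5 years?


remaining = initial * (1 - lapse)^years
= 27931 * (1 - 0.09)^5
= 27931 * 0.624032
= 17429.8418


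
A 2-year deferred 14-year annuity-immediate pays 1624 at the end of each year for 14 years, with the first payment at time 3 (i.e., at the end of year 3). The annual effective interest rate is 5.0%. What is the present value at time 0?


PV at time 2 of the 14-year annuity-immediate:
a_n = 1624 * (1-(1+0.05)^(-14))/0.05 = 16075.3929
Discount back 2 years to time 0:
PV = 16075.3929 * (1+0.05)^(-2)
= 16075.3929 * 0.907029
= 14580.8552


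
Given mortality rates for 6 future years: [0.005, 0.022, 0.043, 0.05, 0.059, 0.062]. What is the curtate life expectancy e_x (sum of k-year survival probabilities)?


e_x = sum_{k=1}^{n} k_p_x
k_p_x values:
  1_p_x = 0.995
  2_p_x = 0.97311
  3_p_x = 0.931266
  4_p_x = 0.884703
  5_p_x = 0.832505
  6_p_x = 0.78089
e_x = 5.3975


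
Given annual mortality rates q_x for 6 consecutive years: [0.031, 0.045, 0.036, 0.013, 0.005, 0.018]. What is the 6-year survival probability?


p_k = 1 - q_k for each year
Survival = product of (1 - q_k)
= 0.969 * 0.955 * 0.964 * 0.987 * 0.995 * 0.982
= 0.8603


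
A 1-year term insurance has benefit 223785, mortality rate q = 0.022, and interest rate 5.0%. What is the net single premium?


NSP = benefit * q * v
v = 1/(1+i) = 0.952381
NSP = 223785 * 0.022 * 0.952381
= 4688.8286


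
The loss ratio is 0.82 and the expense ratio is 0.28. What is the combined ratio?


Combined ratio = loss ratio + expense ratio
= 0.82 + 0.28
= 1.1


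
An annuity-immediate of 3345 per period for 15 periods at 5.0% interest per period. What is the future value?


FV = PMT * ((1+i)^n - 1) / i
= 3345 * ((1.05)^15 - 1) / 0.05
= 3345 * (2.078928 - 1) / 0.05
= 72180.2952


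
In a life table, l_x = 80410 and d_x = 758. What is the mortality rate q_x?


q_x = d_x / l_x
= 758 / 80410
= 0.0094


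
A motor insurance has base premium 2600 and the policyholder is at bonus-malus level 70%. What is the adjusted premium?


adjusted = base * BM_level / 100
= 2600 * 70 / 100
= 2600 * 0.7
= 1820.0


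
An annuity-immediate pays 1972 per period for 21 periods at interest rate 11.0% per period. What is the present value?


PV = PMT * (1 - (1+i)^(-n)) / i
= 1972 * (1 - (1+0.11)^(-21)) / 0.11
= 1972 * (1 - 0.111742) / 0.11
= 1972 * 8.07507
= 15924.0388


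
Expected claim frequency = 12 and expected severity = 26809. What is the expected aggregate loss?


E[S] = E[N] * E[X]
= 12 * 26809
= 321708


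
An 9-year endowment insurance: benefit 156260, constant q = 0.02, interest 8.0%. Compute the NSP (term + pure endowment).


Term component = 18217.3703
Pure endowment = 9_p_x * v^9 * benefit = 0.833748 * 0.500249 * 156260 = 65173.1484
NSP = 83390.5188


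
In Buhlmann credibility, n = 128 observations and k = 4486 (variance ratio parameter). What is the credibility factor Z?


Z = n / (n + k)
= 128 / (128 + 4486)
= 128 / 4614
= 0.0277


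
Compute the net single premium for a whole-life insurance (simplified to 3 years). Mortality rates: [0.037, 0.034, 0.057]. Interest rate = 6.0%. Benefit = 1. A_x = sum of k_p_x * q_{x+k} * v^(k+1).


v = 0.943396
Year 0: k_p_x=1.0, q=0.037, term=0.034906
Year 1: k_p_x=0.963, q=0.034, term=0.02914
Year 2: k_p_x=0.930258, q=0.057, term=0.044521
A_x = 0.1086


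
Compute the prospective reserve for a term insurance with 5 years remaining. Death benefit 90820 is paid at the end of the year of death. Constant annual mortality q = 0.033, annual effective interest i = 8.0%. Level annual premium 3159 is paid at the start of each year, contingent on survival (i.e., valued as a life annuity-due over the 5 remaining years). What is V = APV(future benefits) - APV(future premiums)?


v = 1/(1+i) = 0.925926
APV(future benefits) per unit = sum_{k=0}^{4} k_p_x * q * v^(k+1) = 0.123981
APV(future benefits) = 90820 * 0.123981 = 11259.9823
Life annuity-due factor ä_{x:5} = sum_{k=0}^{4} k_p_x * v^k = 4.05757
APV(future premiums) = 3159 * 4.05757 = 12817.8638
V = 11259.9823 - 12817.8638
= -1557.8815


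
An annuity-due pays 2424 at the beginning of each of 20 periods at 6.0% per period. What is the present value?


PV_due = PMT * (1-(1+i)^(-n))/i * (1+i)
PV_immediate = 27803.089
PV_due = 27803.089 * 1.06
= 29471.2744


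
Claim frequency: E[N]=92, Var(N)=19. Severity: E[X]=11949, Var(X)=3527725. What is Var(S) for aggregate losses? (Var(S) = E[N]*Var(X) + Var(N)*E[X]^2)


Var(S) = E[N]*Var(X) + Var(N)*E[X]^2
= 92*3527725 + 19*11949^2
= 324550700 + 2712793419
= 3.0373e+09


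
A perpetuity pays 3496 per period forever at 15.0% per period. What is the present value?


PV = PMT / i
= 3496 / 0.15
= 23306.6667


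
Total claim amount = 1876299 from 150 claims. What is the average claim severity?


severity = total / number
= 1876299 / 150
= 12508.66


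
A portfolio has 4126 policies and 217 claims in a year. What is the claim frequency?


frequency = claims / policies
= 217 / 4126
= 0.0526


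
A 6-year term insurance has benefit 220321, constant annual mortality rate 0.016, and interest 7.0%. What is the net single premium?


NSP = benefit * sum_{k=0}^{n-1} k_p_x * q * v^(k+1)
With constant q=0.016, v=0.934579
Sum = 0.073511
NSP = 220321 * 0.073511
= 16196.0247


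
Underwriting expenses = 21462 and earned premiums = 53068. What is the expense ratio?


Expense ratio = expenses / premiums
= 21462 / 53068
= 0.4044


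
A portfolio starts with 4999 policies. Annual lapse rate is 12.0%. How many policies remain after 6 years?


remaining = initial * (1 - lapse)^years
= 4999 * (1 - 0.12)^6
= 4999 * 0.464404
= 2321.556


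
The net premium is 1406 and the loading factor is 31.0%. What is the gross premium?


Gross = net * (1 + loading)
= 1406 * (1 + 0.31)
= 1406 * 1.31
= 1841.86


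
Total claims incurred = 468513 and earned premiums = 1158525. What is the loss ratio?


Loss ratio = claims / premiums
= 468513 / 1158525
= 0.4044


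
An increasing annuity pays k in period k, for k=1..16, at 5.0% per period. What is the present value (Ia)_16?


(Ia)_n = sum_{k=1}^{n} k * v^k, v = 1/(1+i)
v = 0.952381
Sum computed term by term:
(Ia)_16 = 80.9975


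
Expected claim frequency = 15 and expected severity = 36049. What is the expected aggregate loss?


E[S] = E[N] * E[X]
= 15 * 36049
= 540735


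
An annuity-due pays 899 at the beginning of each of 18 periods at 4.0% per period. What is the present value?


PV_due = PMT * (1-(1+i)^(-n))/i * (1+i)
PV_immediate = 11380.708
PV_due = 11380.708 * 1.04
= 11835.9363


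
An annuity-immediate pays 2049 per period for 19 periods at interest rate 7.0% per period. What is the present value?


PV = PMT * (1 - (1+i)^(-n)) / i
= 2049 * (1 - (1+0.07)^(-19)) / 0.07
= 2049 * (1 - 0.276508) / 0.07
= 2049 * 10.335595
= 21177.6347


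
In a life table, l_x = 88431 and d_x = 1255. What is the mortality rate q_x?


q_x = d_x / l_x
= 1255 / 88431
= 0.0142


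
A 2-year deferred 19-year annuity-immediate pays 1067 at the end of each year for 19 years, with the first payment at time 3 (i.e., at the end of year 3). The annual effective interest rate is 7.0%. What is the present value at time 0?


PV at time 2 of the 19-year annuity-immediate:
a_n = 1067 * (1-(1+0.07)^(-19))/0.07 = 11028.0801
Discount back 2 years to time 0:
PV = 11028.0801 * (1+0.07)^(-2)
= 11028.0801 * 0.873439
= 9632.3523


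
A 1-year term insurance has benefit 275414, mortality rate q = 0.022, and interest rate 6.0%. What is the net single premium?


NSP = benefit * q * v
v = 1/(1+i) = 0.943396
NSP = 275414 * 0.022 * 0.943396
= 5716.1396


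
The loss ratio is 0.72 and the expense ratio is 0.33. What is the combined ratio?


Combined ratio = loss ratio + expense ratio
= 0.72 + 0.33
= 1.05


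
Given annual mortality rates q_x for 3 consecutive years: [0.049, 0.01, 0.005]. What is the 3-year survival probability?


p_k = 1 - q_k for each year
Survival = product of (1 - q_k)
= 0.951 * 0.99 * 0.995
= 0.9368


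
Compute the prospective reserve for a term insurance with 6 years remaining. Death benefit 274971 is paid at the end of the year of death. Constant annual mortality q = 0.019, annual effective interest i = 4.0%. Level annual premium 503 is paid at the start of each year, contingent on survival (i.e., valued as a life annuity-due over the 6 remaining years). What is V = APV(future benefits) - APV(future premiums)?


v = 1/(1+i) = 0.961538
APV(future benefits) per unit = sum_{k=0}^{5} k_p_x * q * v^(k+1) = 0.095196
APV(future benefits) = 274971 * 0.095196 = 26176.1418
Life annuity-due factor ä_{x:6} = sum_{k=0}^{5} k_p_x * v^k = 5.210729
APV(future premiums) = 503 * 5.210729 = 2620.9966
V = 26176.1418 - 2620.9966
= 23555.1451


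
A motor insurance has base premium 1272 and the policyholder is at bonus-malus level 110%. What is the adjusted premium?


adjusted = base * BM_level / 100
= 1272 * 110 / 100
= 1272 * 1.1
= 1399.2


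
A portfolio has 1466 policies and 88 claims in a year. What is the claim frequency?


frequency = claims / policies
= 88 / 1466
= 0.06


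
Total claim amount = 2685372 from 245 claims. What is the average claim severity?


severity = total / number
= 2685372 / 245
= 10960.702


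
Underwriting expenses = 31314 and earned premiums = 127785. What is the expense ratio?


Expense ratio = expenses / premiums
= 31314 / 127785
= 0.2451


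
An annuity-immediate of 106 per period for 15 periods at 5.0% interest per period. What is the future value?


FV = PMT * ((1+i)^n - 1) / i
= 106 * ((1.05)^15 - 1) / 0.05
= 106 * (2.078928 - 1) / 0.05
= 2287.3277


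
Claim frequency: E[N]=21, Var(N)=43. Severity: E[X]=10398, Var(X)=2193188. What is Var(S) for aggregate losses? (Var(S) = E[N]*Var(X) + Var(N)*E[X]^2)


Var(S) = E[N]*Var(X) + Var(N)*E[X]^2
= 21*2193188 + 43*10398^2
= 46056948 + 4649091372
= 4.6951e+09


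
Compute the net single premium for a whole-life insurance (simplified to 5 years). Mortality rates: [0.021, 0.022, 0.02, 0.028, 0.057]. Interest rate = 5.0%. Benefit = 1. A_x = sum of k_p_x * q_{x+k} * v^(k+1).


v = 0.952381
Year 0: k_p_x=1.0, q=0.021, term=0.02
Year 1: k_p_x=0.979, q=0.022, term=0.019536
Year 2: k_p_x=0.957462, q=0.02, term=0.016542
Year 3: k_p_x=0.938313, q=0.028, term=0.021615
Year 4: k_p_x=0.91204, q=0.057, term=0.040733
A_x = 0.1184


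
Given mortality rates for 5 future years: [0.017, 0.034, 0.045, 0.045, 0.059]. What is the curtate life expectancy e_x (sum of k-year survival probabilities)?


e_x = sum_{k=1}^{n} k_p_x
k_p_x values:
  1_p_x = 0.983
  2_p_x = 0.949578
  3_p_x = 0.906847
  4_p_x = 0.866039
  5_p_x = 0.814943
e_x = 4.5204


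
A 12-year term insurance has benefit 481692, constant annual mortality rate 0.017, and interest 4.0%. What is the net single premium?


NSP = benefit * sum_{k=0}^{n-1} k_p_x * q * v^(k+1)
With constant q=0.017, v=0.961538
Sum = 0.146605
NSP = 481692 * 0.146605
= 70618.3423


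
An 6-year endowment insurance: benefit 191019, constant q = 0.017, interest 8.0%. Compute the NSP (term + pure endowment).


Term component = 14443.4575
Pure endowment = 6_p_x * v^6 * benefit = 0.902238 * 0.63017 * 191019 = 108606.3307
NSP = 123049.7882


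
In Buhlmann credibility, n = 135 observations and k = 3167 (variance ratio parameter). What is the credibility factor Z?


Z = n / (n + k)
= 135 / (135 + 3167)
= 135 / 3302
= 0.0409


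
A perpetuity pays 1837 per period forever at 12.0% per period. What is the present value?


PV = PMT / i
= 1837 / 0.12
= 15308.3333


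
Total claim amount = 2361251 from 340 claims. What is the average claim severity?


severity = total / number
= 2361251 / 340
= 6944.8559


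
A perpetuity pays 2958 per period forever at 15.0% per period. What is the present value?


PV = PMT / i
= 2958 / 0.15
= 19720.0


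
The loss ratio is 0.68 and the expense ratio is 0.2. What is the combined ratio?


Combined ratio = loss ratio + expense ratio
= 0.68 + 0.2
= 0.88


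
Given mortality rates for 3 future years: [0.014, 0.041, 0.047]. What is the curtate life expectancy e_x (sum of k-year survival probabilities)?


e_x = sum_{k=1}^{n} k_p_x
k_p_x values:
  1_p_x = 0.986
  2_p_x = 0.945574
  3_p_x = 0.901132
e_x = 2.8327


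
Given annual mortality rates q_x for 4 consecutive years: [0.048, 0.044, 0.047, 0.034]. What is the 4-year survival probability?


p_k = 1 - q_k for each year
Survival = product of (1 - q_k)
= 0.952 * 0.956 * 0.953 * 0.966
= 0.8378


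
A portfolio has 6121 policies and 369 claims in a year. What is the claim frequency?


frequency = claims / policies
= 369 / 6121
= 0.0603


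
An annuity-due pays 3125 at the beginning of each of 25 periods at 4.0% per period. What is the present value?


PV_due = PMT * (1-(1+i)^(-n))/i * (1+i)
PV_immediate = 48818.9998
PV_due = 48818.9998 * 1.04
= 50771.7598


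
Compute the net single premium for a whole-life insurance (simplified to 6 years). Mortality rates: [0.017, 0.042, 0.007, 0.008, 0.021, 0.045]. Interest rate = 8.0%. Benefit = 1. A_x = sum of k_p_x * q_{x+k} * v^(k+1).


v = 0.925926
Year 0: k_p_x=1.0, q=0.017, term=0.015741
Year 1: k_p_x=0.983, q=0.042, term=0.035396
Year 2: k_p_x=0.941714, q=0.007, term=0.005233
Year 3: k_p_x=0.935122, q=0.008, term=0.005499
Year 4: k_p_x=0.927641, q=0.021, term=0.013258
Year 5: k_p_x=0.908161, q=0.045, term=0.025753
A_x = 0.1009


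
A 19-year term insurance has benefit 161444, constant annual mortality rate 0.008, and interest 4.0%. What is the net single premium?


NSP = benefit * sum_{k=0}^{n-1} k_p_x * q * v^(k+1)
With constant q=0.008, v=0.961538
Sum = 0.098756
NSP = 161444 * 0.098756
= 15943.5869


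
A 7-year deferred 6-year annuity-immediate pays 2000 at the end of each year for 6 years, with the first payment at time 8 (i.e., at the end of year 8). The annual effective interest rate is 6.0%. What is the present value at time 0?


PV at time 7 of the 6-year annuity-immediate:
a_n = 2000 * (1-(1+0.06)^(-6))/0.06 = 9834.6487
Discount back 7 years to time 0:
PV = 9834.6487 * (1+0.06)^(-7)
= 9834.6487 * 0.665057
= 6540.603


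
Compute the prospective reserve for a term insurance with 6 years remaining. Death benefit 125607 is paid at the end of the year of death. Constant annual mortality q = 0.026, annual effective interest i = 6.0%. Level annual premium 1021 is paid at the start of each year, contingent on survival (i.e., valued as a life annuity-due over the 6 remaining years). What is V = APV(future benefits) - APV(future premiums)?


v = 1/(1+i) = 0.943396
APV(future benefits) per unit = sum_{k=0}^{5} k_p_x * q * v^(k+1) = 0.120358
APV(future benefits) = 125607 * 0.120358 = 15117.8376
Life annuity-due factor ä_{x:6} = sum_{k=0}^{5} k_p_x * v^k = 4.906913
APV(future premiums) = 1021 * 4.906913 = 5009.9581
V = 15117.8376 - 5009.9581
= 10107.8795
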